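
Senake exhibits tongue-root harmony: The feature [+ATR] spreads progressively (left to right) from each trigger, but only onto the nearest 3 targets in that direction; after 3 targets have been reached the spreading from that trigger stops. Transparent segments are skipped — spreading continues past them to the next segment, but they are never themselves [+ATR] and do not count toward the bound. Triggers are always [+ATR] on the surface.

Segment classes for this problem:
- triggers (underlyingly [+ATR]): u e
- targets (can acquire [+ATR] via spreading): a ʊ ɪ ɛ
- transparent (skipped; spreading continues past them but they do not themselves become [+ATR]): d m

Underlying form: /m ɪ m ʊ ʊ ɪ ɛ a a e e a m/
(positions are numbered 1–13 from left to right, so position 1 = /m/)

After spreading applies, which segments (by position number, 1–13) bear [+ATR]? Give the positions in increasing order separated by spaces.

10 11 12

From /e/ at 10 rightward: 11 /e/ is itself a trigger — this domain ends here.
From /e/ at 11 rightward: 12 /a/ → [+ATR]; 13 /m/ transparent; word edge.
Targets with no active source: positions 2 4 5 6 7 8 9 stay [-ATR].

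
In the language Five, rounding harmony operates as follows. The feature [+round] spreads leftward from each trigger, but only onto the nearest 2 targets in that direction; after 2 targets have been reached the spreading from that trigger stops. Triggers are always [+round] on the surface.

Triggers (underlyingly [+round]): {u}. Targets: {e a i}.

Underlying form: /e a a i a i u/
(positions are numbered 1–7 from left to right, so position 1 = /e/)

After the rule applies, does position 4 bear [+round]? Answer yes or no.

no

From /u/ at 7 leftward: 6 /i/ → [+round]; 5 /a/ → [+round]; bound reached.
Targets with no active source: positions 1 2 3 4 stay [-round].
[+round] positions on the surface: 5 6 7.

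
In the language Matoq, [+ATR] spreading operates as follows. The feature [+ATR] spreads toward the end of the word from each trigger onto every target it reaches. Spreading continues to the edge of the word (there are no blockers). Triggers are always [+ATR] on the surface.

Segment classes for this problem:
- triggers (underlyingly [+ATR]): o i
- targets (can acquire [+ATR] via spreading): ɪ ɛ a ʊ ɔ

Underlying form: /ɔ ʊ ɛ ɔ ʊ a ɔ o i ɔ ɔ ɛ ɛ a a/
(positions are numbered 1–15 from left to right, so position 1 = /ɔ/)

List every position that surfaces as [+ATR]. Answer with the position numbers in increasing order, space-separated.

8 9 10 11 12 13 14 15

From /o/ at 8 rightward: 9 /i/ is itself a trigger — this domain ends here.
From /i/ at 9 rightward: 10 /ɔ/ → [+ATR]; 11 /ɔ/ → [+ATR]; 12 /ɛ/ → [+ATR]; 13 /ɛ/ → [+ATR]; 14 /a/ → [+ATR]; 15 /a/ → [+ATR]; word edge.
Targets with no active source: positions 1 2 3 4 5 6 7 stay [-ATR].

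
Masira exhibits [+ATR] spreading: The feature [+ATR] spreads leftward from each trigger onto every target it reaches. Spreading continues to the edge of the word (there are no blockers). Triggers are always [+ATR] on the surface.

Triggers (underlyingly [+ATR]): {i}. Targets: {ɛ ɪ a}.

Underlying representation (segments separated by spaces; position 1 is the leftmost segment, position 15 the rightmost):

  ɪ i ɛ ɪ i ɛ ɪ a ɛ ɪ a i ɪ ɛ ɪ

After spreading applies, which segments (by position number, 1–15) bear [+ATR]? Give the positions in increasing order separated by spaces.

From /i/ at 2 leftward: 1 /ɪ/ → [+ATR]; word edge.
From /i/ at 5 leftward: 4 /ɪ/ → [+ATR]; 3 /ɛ/ → [+ATR]; 2 /i/ is itself a trigger — this domain ends here.
From /i/ at 12 leftward: 11 /a/ → [+ATR]; 10 /ɪ/ → [+ATR]; 9 /ɛ/ → [+ATR]; 8 /a/ → [+ATR]; 7 /ɪ/ → [+ATR]; 6 /ɛ/ → [+ATR]; 5 /i/ is itself a trigger — this domain ends here.
Targets with no active source: positions 13 14 15 stay [-ATR].

1 2 3 4 5 6 7 8 9 10 11 12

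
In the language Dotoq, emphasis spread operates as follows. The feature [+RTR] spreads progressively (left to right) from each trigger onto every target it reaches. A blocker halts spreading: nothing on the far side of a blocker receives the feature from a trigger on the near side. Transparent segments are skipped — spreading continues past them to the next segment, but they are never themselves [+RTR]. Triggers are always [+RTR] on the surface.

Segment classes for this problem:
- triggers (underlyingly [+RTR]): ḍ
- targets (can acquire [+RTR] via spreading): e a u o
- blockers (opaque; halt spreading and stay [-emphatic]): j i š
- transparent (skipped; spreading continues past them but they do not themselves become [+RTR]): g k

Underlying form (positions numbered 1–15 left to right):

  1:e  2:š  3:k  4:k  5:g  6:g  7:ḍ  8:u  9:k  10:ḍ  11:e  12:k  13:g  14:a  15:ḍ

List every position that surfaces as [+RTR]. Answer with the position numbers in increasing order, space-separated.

From /ḍ/ at 7 rightward: 8 /u/ → [+RTR]; 9 /k/ transparent; 10 /ḍ/ is itself a trigger — this domain ends here.
From /ḍ/ at 10 rightward: 11 /e/ → [+RTR]; 12 /k/ transparent; 13 /g/ transparent; 14 /a/ → [+RTR]; 15 /ḍ/ is itself a trigger — this domain ends here.
From /ḍ/ at 15 rightward: word edge.
Target with no active source: position 1 stays [-emphatic].

7 8 10 11 14 15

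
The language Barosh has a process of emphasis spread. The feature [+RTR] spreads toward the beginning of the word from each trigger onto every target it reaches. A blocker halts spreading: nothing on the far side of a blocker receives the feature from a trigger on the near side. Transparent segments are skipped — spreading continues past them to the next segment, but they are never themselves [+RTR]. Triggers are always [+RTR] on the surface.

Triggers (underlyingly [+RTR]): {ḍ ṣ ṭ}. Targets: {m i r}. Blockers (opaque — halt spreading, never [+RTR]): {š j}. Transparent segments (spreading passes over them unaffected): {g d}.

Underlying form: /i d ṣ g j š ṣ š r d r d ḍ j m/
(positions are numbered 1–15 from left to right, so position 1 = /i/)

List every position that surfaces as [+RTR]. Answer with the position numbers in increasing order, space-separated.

1 3 7 9 11 13

From /ṣ/ at 3 leftward: 2 /d/ transparent; 1 /i/ → [+RTR]; word edge.
From /ṣ/ at 7 leftward: 6 /š/ blocks.
From /ḍ/ at 13 leftward: 12 /d/ transparent; 11 /r/ → [+RTR]; 10 /d/ transparent; 9 /r/ → [+RTR]; 8 /š/ blocks.
Target with no active source: position 15 stays [-emphatic].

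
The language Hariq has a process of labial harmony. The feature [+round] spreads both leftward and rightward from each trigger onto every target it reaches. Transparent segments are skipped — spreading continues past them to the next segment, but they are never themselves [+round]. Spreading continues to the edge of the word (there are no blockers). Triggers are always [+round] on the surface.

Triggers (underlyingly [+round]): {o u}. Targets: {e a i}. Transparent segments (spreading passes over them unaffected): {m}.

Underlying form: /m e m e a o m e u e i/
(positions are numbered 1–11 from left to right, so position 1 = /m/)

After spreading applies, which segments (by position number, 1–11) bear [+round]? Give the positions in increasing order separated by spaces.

2 4 5 6 8 9 10 11

From /o/ at 6 rightward: 7 /m/ transparent; 8 /e/ → [+round]; 9 /u/ is itself a trigger — this domain ends here.
From /o/ at 6 leftward: 5 /a/ → [+round]; 4 /e/ → [+round]; 3 /m/ transparent; 2 /e/ → [+round]; 1 /m/ transparent; word edge.
From /u/ at 9 rightward: 10 /e/ → [+round]; 11 /i/ → [+round]; word edge.
From /u/ at 9 leftward: 8 /e/ → [+round]; 7 /m/ transparent; 6 /o/ is itself a trigger — this domain ends here.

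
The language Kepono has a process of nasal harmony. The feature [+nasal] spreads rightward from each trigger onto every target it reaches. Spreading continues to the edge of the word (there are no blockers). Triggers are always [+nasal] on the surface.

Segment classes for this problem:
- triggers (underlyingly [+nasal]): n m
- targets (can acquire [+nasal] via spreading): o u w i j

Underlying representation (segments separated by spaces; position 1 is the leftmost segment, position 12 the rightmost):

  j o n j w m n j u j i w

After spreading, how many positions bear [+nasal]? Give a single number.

From /n/ at 3 rightward: 4 /j/ → [+nasal]; 5 /w/ → [+nasal]; 6 /m/ is itself a trigger — this domain ends here.
From /m/ at 6 rightward: 7 /n/ is itself a trigger — this domain ends here.
From /n/ at 7 rightward: 8 /j/ → [+nasal]; 9 /u/ → [+nasal]; 10 /j/ → [+nasal]; 11 /i/ → [+nasal]; 12 /w/ → [+nasal]; word edge.
Targets with no active source: positions 1 2 stay [-nasal].
[+nasal] positions on the surface: 3 4 5 6 7 8 9 10 11 12.

10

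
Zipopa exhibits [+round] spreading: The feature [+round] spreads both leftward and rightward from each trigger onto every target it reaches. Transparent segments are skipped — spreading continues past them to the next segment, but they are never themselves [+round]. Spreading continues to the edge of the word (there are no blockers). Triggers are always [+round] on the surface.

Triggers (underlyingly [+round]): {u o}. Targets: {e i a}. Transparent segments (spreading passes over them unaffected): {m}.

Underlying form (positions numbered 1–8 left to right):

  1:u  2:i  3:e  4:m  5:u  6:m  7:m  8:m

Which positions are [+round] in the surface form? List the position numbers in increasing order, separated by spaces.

From /u/ at 1 rightward: 2 /i/ → [+round]; 3 /e/ → [+round]; 4 /m/ transparent; 5 /u/ is itself a trigger — this domain ends here.
From /u/ at 1 leftward: word edge.
From /u/ at 5 rightward: 6 /m/ transparent; 7 /m/ transparent; 8 /m/ transparent; word edge.
From /u/ at 5 leftward: 4 /m/ transparent; 3 /e/ → [+round]; 2 /i/ → [+round]; 1 /u/ is itself a trigger — this domain ends here.

1 2 3 5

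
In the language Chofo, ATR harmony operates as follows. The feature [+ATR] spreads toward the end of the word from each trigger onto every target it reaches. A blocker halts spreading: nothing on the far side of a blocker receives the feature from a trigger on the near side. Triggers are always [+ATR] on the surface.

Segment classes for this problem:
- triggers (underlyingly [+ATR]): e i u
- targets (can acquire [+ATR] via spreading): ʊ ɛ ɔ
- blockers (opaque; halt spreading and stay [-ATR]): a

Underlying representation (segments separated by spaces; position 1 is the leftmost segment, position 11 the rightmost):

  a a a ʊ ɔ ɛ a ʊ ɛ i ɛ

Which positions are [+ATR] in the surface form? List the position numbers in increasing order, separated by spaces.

From /i/ at 10 rightward: 11 /ɛ/ → [+ATR]; word edge.
Targets with no active source: positions 4 5 6 8 9 stay [-ATR].

10 11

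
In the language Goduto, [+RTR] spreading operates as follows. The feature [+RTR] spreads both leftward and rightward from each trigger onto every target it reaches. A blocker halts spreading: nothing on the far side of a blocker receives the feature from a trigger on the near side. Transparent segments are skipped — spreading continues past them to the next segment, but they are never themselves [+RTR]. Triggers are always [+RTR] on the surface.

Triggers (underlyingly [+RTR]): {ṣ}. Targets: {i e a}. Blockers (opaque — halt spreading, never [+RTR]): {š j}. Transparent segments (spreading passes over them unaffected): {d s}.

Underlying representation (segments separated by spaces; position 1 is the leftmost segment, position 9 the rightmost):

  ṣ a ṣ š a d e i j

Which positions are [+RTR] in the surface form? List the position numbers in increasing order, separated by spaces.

1 2 3

From /ṣ/ at 1 rightward: 2 /a/ → [+RTR]; 3 /ṣ/ is itself a trigger — this domain ends here.
From /ṣ/ at 1 leftward: word edge.
From /ṣ/ at 3 rightward: 4 /š/ blocks.
From /ṣ/ at 3 leftward: 2 /a/ → [+RTR]; 1 /ṣ/ is itself a trigger — this domain ends here.
Targets with no active source: positions 5 7 8 stay [-emphatic].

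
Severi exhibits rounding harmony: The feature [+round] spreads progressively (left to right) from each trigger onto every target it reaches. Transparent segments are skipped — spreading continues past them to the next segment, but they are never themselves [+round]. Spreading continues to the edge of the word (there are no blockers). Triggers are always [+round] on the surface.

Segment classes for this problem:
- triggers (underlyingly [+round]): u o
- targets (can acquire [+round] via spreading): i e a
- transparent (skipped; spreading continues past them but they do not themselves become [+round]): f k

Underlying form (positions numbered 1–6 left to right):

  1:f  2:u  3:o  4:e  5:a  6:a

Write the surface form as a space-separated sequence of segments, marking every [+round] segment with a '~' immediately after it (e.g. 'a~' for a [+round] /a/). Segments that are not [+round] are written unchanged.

f u~ o~ e~ a~ a~

From /u/ at 2 rightward: 3 /o/ is itself a trigger — this domain ends here.
From /o/ at 3 rightward: 4 /e/ → [+round]; 5 /a/ → [+round]; 6 /a/ → [+round]; word edge.
[+round] positions on the surface: 2 3 4 5 6.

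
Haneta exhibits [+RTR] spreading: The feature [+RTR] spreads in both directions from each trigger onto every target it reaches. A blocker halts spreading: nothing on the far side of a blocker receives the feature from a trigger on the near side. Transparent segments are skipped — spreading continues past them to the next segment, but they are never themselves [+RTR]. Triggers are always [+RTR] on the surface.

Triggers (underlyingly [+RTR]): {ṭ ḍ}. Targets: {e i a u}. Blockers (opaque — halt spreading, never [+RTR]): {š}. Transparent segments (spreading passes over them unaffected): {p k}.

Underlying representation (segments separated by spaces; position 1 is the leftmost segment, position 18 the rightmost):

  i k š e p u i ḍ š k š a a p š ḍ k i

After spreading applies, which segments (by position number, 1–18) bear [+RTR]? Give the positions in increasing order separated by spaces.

4 6 7 8 16 18

From /ḍ/ at 8 rightward: 9 /š/ blocks.
From /ḍ/ at 8 leftward: 7 /i/ → [+RTR]; 6 /u/ → [+RTR]; 5 /p/ transparent; 4 /e/ → [+RTR]; 3 /š/ blocks.
From /ḍ/ at 16 rightward: 17 /k/ transparent; 18 /i/ → [+RTR]; word edge.
From /ḍ/ at 16 leftward: 15 /š/ blocks.
Targets with no active source: positions 1 12 13 stay [-emphatic].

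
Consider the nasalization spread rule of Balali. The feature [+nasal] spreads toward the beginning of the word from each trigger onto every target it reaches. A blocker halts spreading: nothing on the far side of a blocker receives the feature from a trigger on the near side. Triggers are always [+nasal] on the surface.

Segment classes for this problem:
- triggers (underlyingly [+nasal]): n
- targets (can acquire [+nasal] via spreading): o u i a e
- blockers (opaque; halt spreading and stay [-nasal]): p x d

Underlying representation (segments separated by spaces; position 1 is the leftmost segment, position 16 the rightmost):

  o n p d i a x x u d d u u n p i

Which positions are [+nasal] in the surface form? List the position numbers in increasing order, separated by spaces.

From /n/ at 2 leftward: 1 /o/ → [+nasal]; word edge.
From /n/ at 14 leftward: 13 /u/ → [+nasal]; 12 /u/ → [+nasal]; 11 /d/ blocks.
Targets with no active source: positions 5 6 9 16 stay [-nasal].

1 2 12 13 14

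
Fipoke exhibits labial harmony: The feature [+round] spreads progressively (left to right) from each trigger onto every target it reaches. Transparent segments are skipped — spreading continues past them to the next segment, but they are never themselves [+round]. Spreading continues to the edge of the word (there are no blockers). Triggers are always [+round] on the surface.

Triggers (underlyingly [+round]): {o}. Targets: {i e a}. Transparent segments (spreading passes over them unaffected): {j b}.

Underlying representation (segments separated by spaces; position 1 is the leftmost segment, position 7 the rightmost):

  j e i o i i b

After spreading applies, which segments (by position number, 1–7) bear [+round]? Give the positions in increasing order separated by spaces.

From /o/ at 4 rightward: 5 /i/ → [+round]; 6 /i/ → [+round]; 7 /b/ transparent; word edge.
Targets with no active source: positions 2 3 stay [-round].

4 5 6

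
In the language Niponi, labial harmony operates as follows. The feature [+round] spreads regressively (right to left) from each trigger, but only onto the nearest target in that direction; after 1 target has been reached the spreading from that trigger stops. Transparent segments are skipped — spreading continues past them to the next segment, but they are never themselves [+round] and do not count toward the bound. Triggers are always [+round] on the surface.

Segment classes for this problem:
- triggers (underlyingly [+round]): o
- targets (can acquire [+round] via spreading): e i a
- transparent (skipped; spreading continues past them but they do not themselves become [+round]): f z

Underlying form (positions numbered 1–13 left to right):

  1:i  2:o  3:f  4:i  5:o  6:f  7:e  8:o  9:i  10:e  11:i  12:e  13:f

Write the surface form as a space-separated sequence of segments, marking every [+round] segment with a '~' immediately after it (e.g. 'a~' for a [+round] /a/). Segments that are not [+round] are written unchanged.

From /o/ at 2 leftward: 1 /i/ → [+round]; bound reached.
From /o/ at 5 leftward: 4 /i/ → [+round]; bound reached.
From /o/ at 8 leftward: 7 /e/ → [+round]; bound reached.
Targets with no active source: positions 9 10 11 12 stay [-round].
[+round] positions on the surface: 1 2 4 5 7 8.

i~ o~ f i~ o~ f e~ o~ i e i e f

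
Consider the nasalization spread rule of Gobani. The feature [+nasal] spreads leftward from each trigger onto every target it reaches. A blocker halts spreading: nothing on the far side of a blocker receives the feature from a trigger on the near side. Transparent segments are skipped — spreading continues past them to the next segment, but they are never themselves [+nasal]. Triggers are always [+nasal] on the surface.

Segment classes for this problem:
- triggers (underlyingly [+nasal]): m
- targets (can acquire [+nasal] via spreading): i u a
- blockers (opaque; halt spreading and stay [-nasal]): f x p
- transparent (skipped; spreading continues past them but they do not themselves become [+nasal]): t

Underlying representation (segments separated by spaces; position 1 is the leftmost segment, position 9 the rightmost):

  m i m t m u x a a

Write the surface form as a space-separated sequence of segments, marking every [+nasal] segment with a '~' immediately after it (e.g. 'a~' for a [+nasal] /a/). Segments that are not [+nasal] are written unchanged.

From /m/ at 1 leftward: word edge.
From /m/ at 3 leftward: 2 /i/ → [+nasal]; 1 /m/ is itself a trigger — this domain ends here.
From /m/ at 5 leftward: 4 /t/ transparent; 3 /m/ is itself a trigger — this domain ends here.
Targets with no active source: positions 6 8 9 stay [-nasal].
[+nasal] positions on the surface: 1 2 3 5.

m~ i~ m~ t m~ u x a a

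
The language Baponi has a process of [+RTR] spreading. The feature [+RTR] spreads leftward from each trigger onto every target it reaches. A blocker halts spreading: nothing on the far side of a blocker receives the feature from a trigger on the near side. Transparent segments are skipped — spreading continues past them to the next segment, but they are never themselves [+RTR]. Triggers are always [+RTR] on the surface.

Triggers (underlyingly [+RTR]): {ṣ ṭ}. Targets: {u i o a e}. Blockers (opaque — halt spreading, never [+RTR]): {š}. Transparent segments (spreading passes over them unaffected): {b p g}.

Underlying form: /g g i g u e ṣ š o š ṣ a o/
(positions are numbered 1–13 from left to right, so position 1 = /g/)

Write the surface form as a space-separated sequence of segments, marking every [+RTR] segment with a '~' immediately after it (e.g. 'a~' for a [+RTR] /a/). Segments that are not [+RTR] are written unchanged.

From /ṣ/ at 7 leftward: 6 /e/ → [+RTR]; 5 /u/ → [+RTR]; 4 /g/ transparent; 3 /i/ → [+RTR]; 2 /g/ transparent; 1 /g/ transparent; word edge.
From /ṣ/ at 11 leftward: 10 /š/ blocks.
Targets with no active source: positions 9 12 13 stay [-emphatic].
[+RTR] positions on the surface: 3 5 6 7 11.

g g i~ g u~ e~ ṣ~ š o š ṣ~ a o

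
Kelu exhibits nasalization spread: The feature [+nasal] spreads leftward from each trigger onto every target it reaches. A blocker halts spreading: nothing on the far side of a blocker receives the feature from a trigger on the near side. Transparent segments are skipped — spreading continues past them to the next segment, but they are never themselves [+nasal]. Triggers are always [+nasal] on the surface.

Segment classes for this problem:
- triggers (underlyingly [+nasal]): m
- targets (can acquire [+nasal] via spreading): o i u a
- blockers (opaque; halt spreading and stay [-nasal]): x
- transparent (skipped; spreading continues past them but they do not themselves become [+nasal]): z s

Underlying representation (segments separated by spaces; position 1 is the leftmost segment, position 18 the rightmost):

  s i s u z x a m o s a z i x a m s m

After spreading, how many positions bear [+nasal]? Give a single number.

5

From /m/ at 8 leftward: 7 /a/ → [+nasal]; 6 /x/ blocks.
From /m/ at 16 leftward: 15 /a/ → [+nasal]; 14 /x/ blocks.
From /m/ at 18 leftward: 17 /s/ transparent; 16 /m/ is itself a trigger — this domain ends here.
Targets with no active source: positions 2 4 9 11 13 stay [-nasal].
[+nasal] positions on the surface: 7 8 15 16 18.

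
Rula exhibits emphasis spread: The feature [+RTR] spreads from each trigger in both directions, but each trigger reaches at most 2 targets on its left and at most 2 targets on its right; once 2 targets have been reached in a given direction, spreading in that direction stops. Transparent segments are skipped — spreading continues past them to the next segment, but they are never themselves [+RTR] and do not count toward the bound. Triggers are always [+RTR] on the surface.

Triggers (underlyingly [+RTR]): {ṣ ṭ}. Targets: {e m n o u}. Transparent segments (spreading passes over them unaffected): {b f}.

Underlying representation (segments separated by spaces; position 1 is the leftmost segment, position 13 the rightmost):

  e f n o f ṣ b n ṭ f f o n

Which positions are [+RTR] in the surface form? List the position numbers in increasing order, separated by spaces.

3 4 6 8 9 12 13

From /ṣ/ at 6 rightward: 7 /b/ transparent; 8 /n/ → [+RTR]; 9 /ṭ/ is itself a trigger — this domain ends here.
From /ṣ/ at 6 leftward: 5 /f/ transparent; 4 /o/ → [+RTR]; 3 /n/ → [+RTR]; bound reached.
From /ṭ/ at 9 rightward: 10 /f/ transparent; 11 /f/ transparent; 12 /o/ → [+RTR]; 13 /n/ → [+RTR]; bound reached.
From /ṭ/ at 9 leftward: 8 /n/ → [+RTR]; 7 /b/ transparent; 6 /ṣ/ is itself a trigger — this domain ends here.
Target with no active source: position 1 stays [-emphatic].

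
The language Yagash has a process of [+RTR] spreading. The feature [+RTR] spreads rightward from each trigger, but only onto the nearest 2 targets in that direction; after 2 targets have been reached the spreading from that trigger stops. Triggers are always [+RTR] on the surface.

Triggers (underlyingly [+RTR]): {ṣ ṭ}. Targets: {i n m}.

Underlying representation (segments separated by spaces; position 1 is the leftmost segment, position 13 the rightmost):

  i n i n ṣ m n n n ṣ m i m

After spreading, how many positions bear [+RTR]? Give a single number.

From /ṣ/ at 5 rightward: 6 /m/ → [+RTR]; 7 /n/ → [+RTR]; bound reached.
From /ṣ/ at 10 rightward: 11 /m/ → [+RTR]; 12 /i/ → [+RTR]; bound reached.
Targets with no active source: positions 1 2 3 4 8 9 13 stay [-emphatic].
[+RTR] positions on the surface: 5 6 7 10 11 12.

6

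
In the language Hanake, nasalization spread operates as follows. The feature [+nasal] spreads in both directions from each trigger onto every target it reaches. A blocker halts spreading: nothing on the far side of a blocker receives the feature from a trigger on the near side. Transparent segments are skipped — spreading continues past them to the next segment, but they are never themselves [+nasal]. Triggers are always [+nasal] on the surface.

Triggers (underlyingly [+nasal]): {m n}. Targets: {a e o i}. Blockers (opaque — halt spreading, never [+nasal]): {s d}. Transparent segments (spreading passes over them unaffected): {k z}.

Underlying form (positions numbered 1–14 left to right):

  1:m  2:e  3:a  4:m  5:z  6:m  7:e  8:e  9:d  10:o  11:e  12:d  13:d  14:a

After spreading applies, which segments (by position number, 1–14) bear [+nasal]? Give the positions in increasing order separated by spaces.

From /m/ at 1 rightward: 2 /e/ → [+nasal]; 3 /a/ → [+nasal]; 4 /m/ is itself a trigger — this domain ends here.
From /m/ at 1 leftward: word edge.
From /m/ at 4 rightward: 5 /z/ transparent; 6 /m/ is itself a trigger — this domain ends here.
From /m/ at 4 leftward: 3 /a/ → [+nasal]; 2 /e/ → [+nasal]; 1 /m/ is itself a trigger — this domain ends here.
From /m/ at 6 rightward: 7 /e/ → [+nasal]; 8 /e/ → [+nasal]; 9 /d/ blocks.
From /m/ at 6 leftward: 5 /z/ transparent; 4 /m/ is itself a trigger — this domain ends here.
Targets with no active source: positions 10 11 14 stay [-nasal].

1 2 3 4 6 7 8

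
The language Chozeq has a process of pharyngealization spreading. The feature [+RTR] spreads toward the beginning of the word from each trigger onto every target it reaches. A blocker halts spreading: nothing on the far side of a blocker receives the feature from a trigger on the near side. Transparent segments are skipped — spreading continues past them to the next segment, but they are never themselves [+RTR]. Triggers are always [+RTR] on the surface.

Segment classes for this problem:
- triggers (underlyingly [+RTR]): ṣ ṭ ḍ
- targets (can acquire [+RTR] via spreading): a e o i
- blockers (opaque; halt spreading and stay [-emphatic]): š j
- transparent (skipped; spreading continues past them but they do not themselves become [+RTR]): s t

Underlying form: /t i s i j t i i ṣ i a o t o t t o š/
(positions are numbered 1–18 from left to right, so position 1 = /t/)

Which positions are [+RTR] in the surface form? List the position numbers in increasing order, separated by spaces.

7 8 9

From /ṣ/ at 9 leftward: 8 /i/ → [+RTR]; 7 /i/ → [+RTR]; 6 /t/ transparent; 5 /j/ blocks.
Targets with no active source: positions 2 4 10 11 12 14 17 stay [-emphatic].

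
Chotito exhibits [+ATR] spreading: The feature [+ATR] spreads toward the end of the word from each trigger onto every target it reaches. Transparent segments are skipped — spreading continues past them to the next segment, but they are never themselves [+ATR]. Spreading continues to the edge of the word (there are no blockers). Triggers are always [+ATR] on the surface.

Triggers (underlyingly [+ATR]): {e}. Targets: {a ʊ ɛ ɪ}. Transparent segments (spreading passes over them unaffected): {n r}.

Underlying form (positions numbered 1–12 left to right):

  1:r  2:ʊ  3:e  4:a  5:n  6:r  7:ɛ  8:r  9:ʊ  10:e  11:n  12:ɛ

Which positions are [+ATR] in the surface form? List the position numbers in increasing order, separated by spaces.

3 4 7 9 10 12

From /e/ at 3 rightward: 4 /a/ → [+ATR]; 5 /n/ transparent; 6 /r/ transparent; 7 /ɛ/ → [+ATR]; 8 /r/ transparent; 9 /ʊ/ → [+ATR]; 10 /e/ is itself a trigger — this domain ends here.
From /e/ at 10 rightward: 11 /n/ transparent; 12 /ɛ/ → [+ATR]; word edge.
Target with no active source: position 2 stays [-ATR].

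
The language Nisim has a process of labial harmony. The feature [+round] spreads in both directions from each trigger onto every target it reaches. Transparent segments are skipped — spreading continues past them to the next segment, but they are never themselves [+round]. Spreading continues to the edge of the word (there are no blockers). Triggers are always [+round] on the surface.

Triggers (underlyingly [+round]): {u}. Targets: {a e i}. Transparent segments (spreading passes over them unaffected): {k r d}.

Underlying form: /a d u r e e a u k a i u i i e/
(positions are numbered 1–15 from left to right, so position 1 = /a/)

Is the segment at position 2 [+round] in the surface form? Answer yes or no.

From /u/ at 3 rightward: 4 /r/ transparent; 5 /e/ → [+round]; 6 /e/ → [+round]; 7 /a/ → [+round]; 8 /u/ is itself a trigger — this domain ends here.
From /u/ at 3 leftward: 2 /d/ transparent; 1 /a/ → [+round]; word edge.
From /u/ at 8 rightward: 9 /k/ transparent; 10 /a/ → [+round]; 11 /i/ → [+round]; 12 /u/ is itself a trigger — this domain ends here.
From /u/ at 8 leftward: 7 /a/ → [+round]; 6 /e/ → [+round]; 5 /e/ → [+round]; 4 /r/ transparent; 3 /u/ is itself a trigger — this domain ends here.
From /u/ at 12 rightward: 13 /i/ → [+round]; 14 /i/ → [+round]; 15 /e/ → [+round]; word edge.
From /u/ at 12 leftward: 11 /i/ → [+round]; 10 /a/ → [+round]; 9 /k/ transparent; 8 /u/ is itself a trigger — this domain ends here.
[+round] positions on the surface: 1 3 5 6 7 8 10 11 12 13 14 15.

no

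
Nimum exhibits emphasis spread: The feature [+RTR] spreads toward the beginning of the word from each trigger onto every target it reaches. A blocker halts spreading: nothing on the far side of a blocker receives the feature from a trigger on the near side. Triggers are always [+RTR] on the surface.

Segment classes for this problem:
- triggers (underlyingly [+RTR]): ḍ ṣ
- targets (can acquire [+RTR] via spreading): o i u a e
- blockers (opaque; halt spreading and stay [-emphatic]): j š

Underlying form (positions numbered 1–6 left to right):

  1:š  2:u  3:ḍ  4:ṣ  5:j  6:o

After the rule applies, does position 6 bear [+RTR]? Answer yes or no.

From /ḍ/ at 3 leftward: 2 /u/ → [+RTR]; 1 /š/ blocks.
From /ṣ/ at 4 leftward: 3 /ḍ/ is itself a trigger — this domain ends here.
Target with no active source: position 6 stays [-emphatic].
[+RTR] positions on the surface: 2 3 4.

no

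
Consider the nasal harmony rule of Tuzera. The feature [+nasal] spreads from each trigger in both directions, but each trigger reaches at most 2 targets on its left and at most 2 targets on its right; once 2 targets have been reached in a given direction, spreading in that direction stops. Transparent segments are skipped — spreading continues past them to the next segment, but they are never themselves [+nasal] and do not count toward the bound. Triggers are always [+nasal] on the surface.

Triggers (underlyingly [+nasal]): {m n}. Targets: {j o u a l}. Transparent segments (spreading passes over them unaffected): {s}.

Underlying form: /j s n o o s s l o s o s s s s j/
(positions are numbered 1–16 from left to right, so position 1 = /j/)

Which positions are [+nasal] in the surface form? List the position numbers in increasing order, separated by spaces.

1 3 4 5

From /n/ at 3 rightward: 4 /o/ → [+nasal]; 5 /o/ → [+nasal]; bound reached.
From /n/ at 3 leftward: 2 /s/ transparent; 1 /j/ → [+nasal]; word edge.
Targets with no active source: positions 8 9 11 16 stay [-nasal].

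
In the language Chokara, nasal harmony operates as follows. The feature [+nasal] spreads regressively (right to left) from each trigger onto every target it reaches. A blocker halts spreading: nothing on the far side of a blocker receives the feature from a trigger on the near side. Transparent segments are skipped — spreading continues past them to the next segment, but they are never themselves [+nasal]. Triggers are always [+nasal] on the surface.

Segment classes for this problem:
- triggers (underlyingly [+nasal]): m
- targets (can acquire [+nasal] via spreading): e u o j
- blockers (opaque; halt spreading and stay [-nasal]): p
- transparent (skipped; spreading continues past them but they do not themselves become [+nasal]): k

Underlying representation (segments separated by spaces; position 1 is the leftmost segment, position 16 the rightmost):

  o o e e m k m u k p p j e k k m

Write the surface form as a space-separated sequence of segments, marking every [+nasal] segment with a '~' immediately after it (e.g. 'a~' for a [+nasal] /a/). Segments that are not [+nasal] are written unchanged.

o~ o~ e~ e~ m~ k m~ u k p p j~ e~ k k m~

From /m/ at 5 leftward: 4 /e/ → [+nasal]; 3 /e/ → [+nasal]; 2 /o/ → [+nasal]; 1 /o/ → [+nasal]; word edge.
From /m/ at 7 leftward: 6 /k/ transparent; 5 /m/ is itself a trigger — this domain ends here.
From /m/ at 16 leftward: 15 /k/ transparent; 14 /k/ transparent; 13 /e/ → [+nasal]; 12 /j/ → [+nasal]; 11 /p/ blocks.
Target with no active source: position 8 stays [-nasal].
[+nasal] positions on the surface: 1 2 3 4 5 7 12 13 16.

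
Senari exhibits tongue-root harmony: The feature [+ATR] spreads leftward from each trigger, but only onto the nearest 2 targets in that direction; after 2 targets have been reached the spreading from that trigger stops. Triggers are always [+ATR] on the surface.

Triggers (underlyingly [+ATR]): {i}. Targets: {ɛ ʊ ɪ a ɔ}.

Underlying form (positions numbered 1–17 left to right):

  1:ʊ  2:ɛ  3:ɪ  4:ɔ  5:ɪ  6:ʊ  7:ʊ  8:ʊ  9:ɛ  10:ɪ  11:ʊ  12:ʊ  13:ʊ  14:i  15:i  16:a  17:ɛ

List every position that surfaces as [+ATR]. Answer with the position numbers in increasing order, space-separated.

12 13 14 15

From /i/ at 14 leftward: 13 /ʊ/ → [+ATR]; 12 /ʊ/ → [+ATR]; bound reached.
From /i/ at 15 leftward: 14 /i/ is itself a trigger — this domain ends here.
Targets with no active source: positions 1 2 3 4 5 6 7 8 9 10 11 16 17 stay [-ATR].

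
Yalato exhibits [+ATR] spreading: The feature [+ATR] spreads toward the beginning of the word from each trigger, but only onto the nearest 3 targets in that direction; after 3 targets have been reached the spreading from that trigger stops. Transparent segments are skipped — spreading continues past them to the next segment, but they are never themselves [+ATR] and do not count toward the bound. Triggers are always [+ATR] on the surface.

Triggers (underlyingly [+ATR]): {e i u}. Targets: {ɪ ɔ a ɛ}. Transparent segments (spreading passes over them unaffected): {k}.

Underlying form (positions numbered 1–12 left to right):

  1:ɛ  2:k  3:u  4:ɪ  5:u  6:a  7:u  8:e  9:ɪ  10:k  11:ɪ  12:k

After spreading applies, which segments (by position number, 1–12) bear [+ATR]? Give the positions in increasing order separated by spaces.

1 3 4 5 6 7 8

From /u/ at 3 leftward: 2 /k/ transparent; 1 /ɛ/ → [+ATR]; word edge.
From /u/ at 5 leftward: 4 /ɪ/ → [+ATR]; 3 /u/ is itself a trigger — this domain ends here.
From /u/ at 7 leftward: 6 /a/ → [+ATR]; 5 /u/ is itself a trigger — this domain ends here.
From /e/ at 8 leftward: 7 /u/ is itself a trigger — this domain ends here.
Targets with no active source: positions 9 11 stay [-ATR].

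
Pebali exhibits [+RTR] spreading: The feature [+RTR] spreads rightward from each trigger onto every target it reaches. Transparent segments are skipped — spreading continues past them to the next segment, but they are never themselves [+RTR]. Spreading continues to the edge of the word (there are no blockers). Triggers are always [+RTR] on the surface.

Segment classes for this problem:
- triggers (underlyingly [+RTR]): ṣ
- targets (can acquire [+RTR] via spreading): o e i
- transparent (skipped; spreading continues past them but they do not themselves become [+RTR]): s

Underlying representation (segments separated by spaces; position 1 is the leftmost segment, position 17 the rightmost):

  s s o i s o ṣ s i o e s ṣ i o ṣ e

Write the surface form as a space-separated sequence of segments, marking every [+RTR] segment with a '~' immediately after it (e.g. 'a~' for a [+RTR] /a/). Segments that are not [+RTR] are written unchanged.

From /ṣ/ at 7 rightward: 8 /s/ transparent; 9 /i/ → [+RTR]; 10 /o/ → [+RTR]; 11 /e/ → [+RTR]; 12 /s/ transparent; 13 /ṣ/ is itself a trigger — this domain ends here.
From /ṣ/ at 13 rightward: 14 /i/ → [+RTR]; 15 /o/ → [+RTR]; 16 /ṣ/ is itself a trigger — this domain ends here.
From /ṣ/ at 16 rightward: 17 /e/ → [+RTR]; word edge.
Targets with no active source: positions 3 4 6 stay [-emphatic].
[+RTR] positions on the surface: 7 9 10 11 13 14 15 16 17.

s s o i s o ṣ~ s i~ o~ e~ s ṣ~ i~ o~ ṣ~ e~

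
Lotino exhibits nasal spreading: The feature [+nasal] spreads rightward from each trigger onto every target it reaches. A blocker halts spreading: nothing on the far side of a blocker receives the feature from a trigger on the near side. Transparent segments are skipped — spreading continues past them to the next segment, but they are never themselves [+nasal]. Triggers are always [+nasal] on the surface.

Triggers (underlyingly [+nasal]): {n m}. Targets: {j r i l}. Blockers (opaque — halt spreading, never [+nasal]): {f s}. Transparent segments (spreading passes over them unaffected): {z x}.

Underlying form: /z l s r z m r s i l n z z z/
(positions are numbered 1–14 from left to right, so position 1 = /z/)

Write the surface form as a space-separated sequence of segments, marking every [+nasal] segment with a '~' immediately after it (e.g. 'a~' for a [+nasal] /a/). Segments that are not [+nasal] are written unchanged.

z l s r z m~ r~ s i l n~ z z z

From /m/ at 6 rightward: 7 /r/ → [+nasal]; 8 /s/ blocks.
From /n/ at 11 rightward: 12 /z/ transparent; 13 /z/ transparent; 14 /z/ transparent; word edge.
Targets with no active source: positions 2 4 9 10 stay [-nasal].
[+nasal] positions on the surface: 6 7 11.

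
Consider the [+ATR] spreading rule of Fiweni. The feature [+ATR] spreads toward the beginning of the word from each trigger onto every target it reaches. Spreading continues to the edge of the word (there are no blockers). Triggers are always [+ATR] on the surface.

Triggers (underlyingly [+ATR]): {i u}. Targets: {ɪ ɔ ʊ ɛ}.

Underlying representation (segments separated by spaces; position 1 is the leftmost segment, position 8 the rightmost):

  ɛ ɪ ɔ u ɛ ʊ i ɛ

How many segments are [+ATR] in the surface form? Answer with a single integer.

7

From /u/ at 4 leftward: 3 /ɔ/ → [+ATR]; 2 /ɪ/ → [+ATR]; 1 /ɛ/ → [+ATR]; word edge.
From /i/ at 7 leftward: 6 /ʊ/ → [+ATR]; 5 /ɛ/ → [+ATR]; 4 /u/ is itself a trigger — this domain ends here.
Target with no active source: position 8 stays [-ATR].
[+ATR] positions on the surface: 1 2 3 4 5 6 7.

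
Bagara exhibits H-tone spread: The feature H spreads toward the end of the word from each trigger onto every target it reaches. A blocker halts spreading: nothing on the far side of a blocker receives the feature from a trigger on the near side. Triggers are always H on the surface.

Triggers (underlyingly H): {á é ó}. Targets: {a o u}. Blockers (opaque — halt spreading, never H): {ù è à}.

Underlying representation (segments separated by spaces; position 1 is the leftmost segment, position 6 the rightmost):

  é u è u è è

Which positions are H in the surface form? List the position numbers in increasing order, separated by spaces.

1 2

From /é/ at 1 rightward: 2 /u/ → H; 3 /è/ blocks.
Target with no active source: position 4 stays [-high tone].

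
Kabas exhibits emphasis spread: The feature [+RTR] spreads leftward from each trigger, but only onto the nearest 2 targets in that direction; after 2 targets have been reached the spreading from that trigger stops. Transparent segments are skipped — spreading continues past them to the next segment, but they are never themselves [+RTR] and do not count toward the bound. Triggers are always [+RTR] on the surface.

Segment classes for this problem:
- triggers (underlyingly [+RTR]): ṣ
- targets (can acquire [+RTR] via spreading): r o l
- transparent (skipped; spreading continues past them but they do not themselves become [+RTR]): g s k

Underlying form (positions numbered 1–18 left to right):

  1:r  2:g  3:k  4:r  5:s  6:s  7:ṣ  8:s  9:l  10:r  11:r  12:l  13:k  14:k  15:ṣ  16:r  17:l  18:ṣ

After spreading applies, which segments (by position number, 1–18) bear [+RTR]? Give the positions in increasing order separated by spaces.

1 4 7 11 12 15 16 17 18

From /ṣ/ at 7 leftward: 6 /s/ transparent; 5 /s/ transparent; 4 /r/ → [+RTR]; 3 /k/ transparent; 2 /g/ transparent; 1 /r/ → [+RTR]; bound reached.
From /ṣ/ at 15 leftward: 14 /k/ transparent; 13 /k/ transparent; 12 /l/ → [+RTR]; 11 /r/ → [+RTR]; bound reached.
From /ṣ/ at 18 leftward: 17 /l/ → [+RTR]; 16 /r/ → [+RTR]; bound reached.
Targets with no active source: positions 9 10 stay [-emphatic].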